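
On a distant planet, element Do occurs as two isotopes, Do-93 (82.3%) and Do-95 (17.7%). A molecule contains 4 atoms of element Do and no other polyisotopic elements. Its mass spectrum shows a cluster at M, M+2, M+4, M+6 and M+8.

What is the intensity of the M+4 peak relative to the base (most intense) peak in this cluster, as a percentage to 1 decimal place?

(0.823 + 0.177)^4 gives M 0.4588, M+2 0.3947, M+4 0.1273, M+6 0.0183, M+8 0.0010; the largest is M.
P(M) = C(4,0) × 0.823^4 × 0.177^0 = 1 × 0.45877457 × 1.0000 = 0.458775 (base)
P(M+4) = C(4,2) × 0.823^2 × 0.177^2 = 6 × 0.677329 × 0.031329 = 0.127320
Relative intensity = 0.127320 / 0.458775 × 100 = 27.8

27.8%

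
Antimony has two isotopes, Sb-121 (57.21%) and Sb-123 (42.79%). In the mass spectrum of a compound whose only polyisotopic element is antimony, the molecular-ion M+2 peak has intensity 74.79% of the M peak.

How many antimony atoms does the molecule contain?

The M+2/M ratio from n Sb atoms is n · q/p = n · 0.4279/0.5721.
n = 0.7479 × 0.5721/0.4279 = 1.00 ≈ 1

1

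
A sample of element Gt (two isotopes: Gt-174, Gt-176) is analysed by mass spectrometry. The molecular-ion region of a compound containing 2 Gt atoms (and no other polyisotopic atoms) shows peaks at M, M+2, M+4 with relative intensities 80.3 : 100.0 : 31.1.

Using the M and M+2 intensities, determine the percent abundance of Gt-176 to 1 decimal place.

38.4%

Write p for the Gt-174 fraction. I(M+2)/I(M) = [C(2,1)·p^1·(1−p)] / p^2 = 2·(1−p)/p = 100.0/80.3 = 1.2453
(1−p)/p = 1.2453/2 = 0.6227  ⇒  p = 1/(1 + 0.6227) = 0.6163
Gt-174: 61.6%, Gt-176: 38.4%.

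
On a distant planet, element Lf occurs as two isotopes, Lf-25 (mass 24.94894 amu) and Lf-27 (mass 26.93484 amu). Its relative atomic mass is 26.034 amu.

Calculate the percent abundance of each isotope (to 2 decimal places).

Writing the weighted mean with unknown fraction x of Lf-25:
24.94894·x + 26.93484·(1 − x) = 26.034
(24.94894 − 26.93484)·x = 26.034 − 26.93484
x = -0.90084 / -1.98590 = 0.45362 → 45.36% Lf-25, 54.64% Lf-27.

Lf-25: 45.36%, Lf-27: 54.64%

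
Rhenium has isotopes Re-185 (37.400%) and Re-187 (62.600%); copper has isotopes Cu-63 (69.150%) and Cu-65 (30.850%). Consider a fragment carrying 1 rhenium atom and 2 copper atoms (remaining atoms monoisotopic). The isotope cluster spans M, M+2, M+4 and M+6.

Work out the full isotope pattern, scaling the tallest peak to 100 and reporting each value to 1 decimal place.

39.0 : 100.0 : 66.0 : 13.0

Rhenium pattern (n=1): 0.3740 : 0.6260
Copper pattern (n=2): 0.47817225 : 0.4266555 : 0.09517225
Convolve the two distributions (both contribute in 2-u steps):
  M: 0.3740×0.47817225 = 0.178836
  M+2: 0.3740×0.4266555 + 0.6260×0.47817225 = 0.458905
  M+4: 0.3740×0.09517225 + 0.6260×0.4266555 = 0.302681
  M+6: 0.6260×0.09517225 = 0.059578
Scale to base peak (0.458905) = 100: 39.0 : 100.0 : 66.0 : 13.0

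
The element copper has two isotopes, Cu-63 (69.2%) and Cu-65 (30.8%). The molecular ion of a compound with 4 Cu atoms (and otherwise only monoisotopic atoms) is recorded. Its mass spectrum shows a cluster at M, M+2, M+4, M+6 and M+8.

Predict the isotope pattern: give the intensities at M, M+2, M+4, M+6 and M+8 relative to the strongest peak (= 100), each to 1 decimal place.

56.2 : 100.0 : 66.8 : 19.8 : 2.2

The 4 Cu atoms are independent, so intensities follow the terms of (0.692 + 0.308)^4.
P(M) = 0.692^4 = 0.229311
P(M+2) = 4 × 0.692^3 × 0.308^1 = 0.408253
P(M+4) = 6 × 0.692^2 × 0.308^2 = 0.272562
P(M+6) = 4 × 0.692^1 × 0.308^3 = 0.080876
P(M+8) = 0.308^4 = 0.008999
The M+2 peak is largest (0.408253); scaling to 100 gives 56.2 : 100.0 : 66.8 : 19.8 : 2.2.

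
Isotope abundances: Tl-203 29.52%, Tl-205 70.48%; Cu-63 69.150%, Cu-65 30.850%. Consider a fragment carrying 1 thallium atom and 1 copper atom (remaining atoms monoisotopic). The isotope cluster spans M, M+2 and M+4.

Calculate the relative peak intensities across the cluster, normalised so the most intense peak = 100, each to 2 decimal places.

35.29 : 100.00 : 37.59

Thallium pattern (n=1): 0.2952 : 0.7048
Copper pattern (n=1): 0.6915 : 0.3085
Convolve the two distributions (both contribute in 2-u steps):
  M: 0.2952×0.6915 = 0.204131
  M+2: 0.2952×0.3085 + 0.7048×0.6915 = 0.578438
  M+4: 0.7048×0.3085 = 0.217431
Scale to base peak (0.578438) = 100: 35.29 : 100.00 : 37.59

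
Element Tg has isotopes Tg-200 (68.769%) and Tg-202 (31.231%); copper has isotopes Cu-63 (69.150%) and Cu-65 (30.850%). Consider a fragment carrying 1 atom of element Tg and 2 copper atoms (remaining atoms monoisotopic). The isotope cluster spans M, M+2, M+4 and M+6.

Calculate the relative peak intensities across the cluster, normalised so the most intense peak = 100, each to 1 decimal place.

74.3 : 100.0 : 44.9 : 6.7

Element Tg pattern (n=1): 0.68769 : 0.31231
Copper pattern (n=2): 0.47817225 : 0.4266555 : 0.09517225
Convolve the two distributions (both contribute in 2-u steps):
  M: 0.68769×0.47817225 = 0.328834
  M+2: 0.68769×0.4266555 + 0.31231×0.47817225 = 0.442745
  M+4: 0.68769×0.09517225 + 0.31231×0.4266555 = 0.198698
  M+6: 0.31231×0.09517225 = 0.029723
Scale to base peak (0.442745) = 100: 74.3 : 100.0 : 44.9 : 6.7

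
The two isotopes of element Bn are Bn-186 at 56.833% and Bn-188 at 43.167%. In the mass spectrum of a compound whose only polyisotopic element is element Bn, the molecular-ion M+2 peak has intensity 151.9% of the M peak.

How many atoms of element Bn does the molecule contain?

2

With n Bn atoms, P(M+2)/P(M) = C(n,1)·p^(n−1)q / p^n = n·q/p = n · 0.43167/0.56833.
n = 1.519 × 0.56833/0.43167 = 2.00 ≈ 2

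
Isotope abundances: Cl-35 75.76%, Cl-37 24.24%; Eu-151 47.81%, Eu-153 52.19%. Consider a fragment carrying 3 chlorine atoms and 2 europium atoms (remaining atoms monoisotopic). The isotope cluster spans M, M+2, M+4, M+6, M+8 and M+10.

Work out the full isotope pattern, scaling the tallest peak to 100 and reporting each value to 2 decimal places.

27.82 : 87.45 : 100.00 : 51.39 : 12.17 : 1.09

Chlorine pattern (n=3): 0.4348304 : 0.41738208 : 0.13354464 : 0.01424288
Europium pattern (n=2): 0.22857961 : 0.49904078 : 0.27237961
Convolve the two distributions (both contribute in 2-u steps):
  M: 0.4348304×0.22857961 = 0.099393
  M+2: 0.4348304×0.49904078 + 0.41738208×0.22857961 = 0.312403
  M+4: 0.4348304×0.27237961 + 0.41738208×0.49904078 + 0.13354464×0.22857961 = 0.357255
  M+6: 0.41738208×0.27237961 + 0.13354464×0.49904078 + 0.01424288×0.22857961 = 0.183586
  M+8: 0.13354464×0.27237961 + 0.01424288×0.49904078 = 0.043483
  M+10: 0.01424288×0.27237961 = 0.003879
Scale to base peak (0.357255) = 100: 27.82 : 87.45 : 100.00 : 51.39 : 12.17 : 1.09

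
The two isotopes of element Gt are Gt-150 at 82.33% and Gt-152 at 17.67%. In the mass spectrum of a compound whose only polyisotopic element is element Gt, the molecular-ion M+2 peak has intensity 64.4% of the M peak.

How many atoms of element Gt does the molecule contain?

The M+2/M ratio from n Gt atoms is n · q/p = n · 0.1767/0.8233.
n = 0.644 × 0.8233/0.1767 = 3.00 ≈ 3

3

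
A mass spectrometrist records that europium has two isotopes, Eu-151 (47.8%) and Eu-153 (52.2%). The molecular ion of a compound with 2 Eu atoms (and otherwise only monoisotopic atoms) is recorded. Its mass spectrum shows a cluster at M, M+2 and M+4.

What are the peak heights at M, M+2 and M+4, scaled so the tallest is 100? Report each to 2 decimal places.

Each Eu atom is independently Eu-151 (p = 0.478) or Eu-153 (q = 0.522); the cluster is the binomial expansion (p + q)^2.
P(M) = 0.478^2 = 0.228484
P(M+2) = 2 × 0.478^1 × 0.522^1 = 0.499032
P(M+4) = 0.522^2 = 0.272484
The M+2 peak is largest (0.499032); scaling to 100 gives 45.79 : 100.00 : 54.60.

45.79 : 100.00 : 54.60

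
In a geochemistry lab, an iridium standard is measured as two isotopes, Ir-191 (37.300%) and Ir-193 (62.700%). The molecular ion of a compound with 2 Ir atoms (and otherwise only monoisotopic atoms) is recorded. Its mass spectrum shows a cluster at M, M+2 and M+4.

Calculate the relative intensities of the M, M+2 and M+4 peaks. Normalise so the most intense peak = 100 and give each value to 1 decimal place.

The 2 Ir atoms are independent, so intensities follow the terms of (0.37300 + 0.62700)^2.
P(M) = 0.37300^2 = 0.139129
P(M+2) = 2 × 0.37300^1 × 0.62700^1 = 0.467742
P(M+4) = 0.62700^2 = 0.393129
The M+2 peak is largest (0.467742); scaling to 100 gives 29.7 : 100.0 : 84.0.

29.7 : 100.0 : 84.0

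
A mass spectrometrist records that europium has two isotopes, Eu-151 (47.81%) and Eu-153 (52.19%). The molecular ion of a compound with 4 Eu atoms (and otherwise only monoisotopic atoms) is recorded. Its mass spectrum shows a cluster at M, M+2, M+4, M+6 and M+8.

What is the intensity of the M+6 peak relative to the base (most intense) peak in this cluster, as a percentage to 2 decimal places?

72.77%

(0.4781 + 0.5219)^4 gives M 0.0522, M+2 0.2281, M+4 0.3736, M+6 0.2719, M+8 0.0742; the largest is M+4.
P(M+4) = C(4,2) × 0.4781^2 × 0.5219^2 = 6 × 0.22857961 × 0.27237961 = 0.373563 (base)
P(M+6) = C(4,3) × 0.4781^1 × 0.5219^3 = 4 × 0.4781 × 0.14215492 = 0.271857
Relative intensity = 0.271857 / 0.373563 × 100 = 72.77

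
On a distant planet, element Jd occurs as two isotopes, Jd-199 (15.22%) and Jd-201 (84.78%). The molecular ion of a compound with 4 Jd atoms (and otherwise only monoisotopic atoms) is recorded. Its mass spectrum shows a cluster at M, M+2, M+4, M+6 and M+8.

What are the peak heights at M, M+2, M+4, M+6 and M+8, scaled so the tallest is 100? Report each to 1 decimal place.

Expanding (0.1522 + 0.8478)^4:
P(M) = 0.1522^4 = 0.000537
P(M+2) = 4 × 0.1522^3 × 0.8478^1 = 0.011956
P(M+4) = 6 × 0.1522^2 × 0.8478^2 = 0.099900
P(M+6) = 4 × 0.1522^1 × 0.8478^3 = 0.370984
P(M+8) = 0.8478^4 = 0.516623
The M+8 peak is largest (0.516623); scaling to 100 gives 0.1 : 2.3 : 19.3 : 71.8 : 100.0.

0.1 : 2.3 : 19.3 : 71.8 : 100.0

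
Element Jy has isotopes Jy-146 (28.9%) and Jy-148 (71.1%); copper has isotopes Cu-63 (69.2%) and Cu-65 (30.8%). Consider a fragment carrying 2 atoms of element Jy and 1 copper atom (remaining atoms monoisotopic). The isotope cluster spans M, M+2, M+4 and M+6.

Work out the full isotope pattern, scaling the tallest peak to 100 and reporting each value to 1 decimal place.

12.1 : 65.1 : 100.0 : 32.7

Element Jy pattern (n=2): 0.083521 : 0.410958 : 0.505521
Copper pattern (n=1): 0.6920 : 0.3080
Convolve the two distributions (both contribute in 2-u steps):
  M: 0.083521×0.6920 = 0.057797
  M+2: 0.083521×0.3080 + 0.410958×0.6920 = 0.310107
  M+4: 0.410958×0.3080 + 0.505521×0.6920 = 0.476396
  M+6: 0.505521×0.3080 = 0.155700
Scale to base peak (0.476396) = 100: 12.1 : 65.1 : 100.0 : 32.7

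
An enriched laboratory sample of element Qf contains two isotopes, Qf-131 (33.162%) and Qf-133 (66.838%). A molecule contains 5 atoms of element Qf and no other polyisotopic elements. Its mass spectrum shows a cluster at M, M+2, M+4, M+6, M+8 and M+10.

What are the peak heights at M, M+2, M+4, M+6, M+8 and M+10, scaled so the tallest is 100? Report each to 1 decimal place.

Expanding (0.33162 + 0.66838)^5:
P(M) = 0.33162^5 = 0.004011
P(M+2) = 5 × 0.33162^4 × 0.66838^1 = 0.040416
P(M+4) = 10 × 0.33162^3 × 0.66838^2 = 0.162918
P(M+6) = 10 × 0.33162^2 × 0.66838^3 = 0.328361
P(M+8) = 5 × 0.33162^1 × 0.66838^4 = 0.330906
P(M+10) = 0.66838^5 = 0.133388
The M+8 peak is largest (0.330906); scaling to 100 gives 1.2 : 12.2 : 49.2 : 99.2 : 100.0 : 40.3.

1.2 : 12.2 : 49.2 : 99.2 : 100.0 : 40.3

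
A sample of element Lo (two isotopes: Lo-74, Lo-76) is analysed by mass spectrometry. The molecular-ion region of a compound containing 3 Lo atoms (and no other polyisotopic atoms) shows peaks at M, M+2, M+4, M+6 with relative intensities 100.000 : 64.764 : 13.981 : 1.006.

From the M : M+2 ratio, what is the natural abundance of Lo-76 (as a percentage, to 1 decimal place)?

Let p = fractional abundance of Lo-74. I(M+2)/I(M) = [C(3,1)·p^2·(1−p)] / p^3 = 3·(1−p)/p = 64.764/100.000 = 0.6476
(1−p)/p = 0.6476/3 = 0.2159  ⇒  p = 1/(1 + 0.2159) = 0.8224
Lo-74: 82.2%, Lo-76: 17.8%.

17.8%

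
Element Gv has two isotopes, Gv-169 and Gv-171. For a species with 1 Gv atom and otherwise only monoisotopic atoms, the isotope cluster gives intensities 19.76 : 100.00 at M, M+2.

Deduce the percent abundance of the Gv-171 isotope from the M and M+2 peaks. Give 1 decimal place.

Write p for the Gv-169 fraction. I(M+2)/I(M) = [C(1,1)·p^0·(1−p)] / p^1 = 1·(1−p)/p = 100.00/19.76 = 5.0607
(1−p)/p = 5.0607/1 = 5.0607  ⇒  p = 1/(1 + 5.0607) = 0.1650
Gv-169: 16.5%, Gv-171: 83.5%.

83.5%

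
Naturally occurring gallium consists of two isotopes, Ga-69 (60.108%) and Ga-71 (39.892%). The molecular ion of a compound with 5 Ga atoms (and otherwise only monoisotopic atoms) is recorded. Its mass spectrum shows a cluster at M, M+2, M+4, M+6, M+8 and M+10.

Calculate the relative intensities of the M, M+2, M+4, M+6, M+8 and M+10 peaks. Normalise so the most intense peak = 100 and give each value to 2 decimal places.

22.70 : 75.34 : 100.00 : 66.37 : 22.02 : 2.92

Expanding (0.60108 + 0.39892)^5:
P(M) = 0.60108^5 = 0.078462
P(M+2) = 5 × 0.60108^4 × 0.39892^1 = 0.260366
P(M+4) = 10 × 0.60108^3 × 0.39892^2 = 0.345596
P(M+6) = 10 × 0.60108^2 × 0.39892^3 = 0.229362
P(M+8) = 5 × 0.60108^1 × 0.39892^4 = 0.076111
P(M+10) = 0.39892^5 = 0.010103
The M+4 peak is largest (0.345596); scaling to 100 gives 22.70 : 75.34 : 100.00 : 66.37 : 22.02 : 2.92.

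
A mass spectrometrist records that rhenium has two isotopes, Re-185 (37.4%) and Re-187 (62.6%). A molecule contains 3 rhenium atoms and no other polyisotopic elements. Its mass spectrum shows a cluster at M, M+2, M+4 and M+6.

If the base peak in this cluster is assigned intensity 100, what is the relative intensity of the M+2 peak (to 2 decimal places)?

Binomial terms of (0.374 + 0.626)^3: M 0.0523, M+2 0.2627, M+4 0.4397, M+6 0.2453 → M+4 is the base peak.
P(M+4) = C(3,2) × 0.374^1 × 0.626^2 = 3 × 0.3740 × 0.391876 = 0.439685 (base)
P(M+2) = C(3,1) × 0.374^2 × 0.626^1 = 3 × 0.139876 × 0.6260 = 0.262687
Relative intensity = 0.262687 / 0.439685 × 100 = 59.74

59.74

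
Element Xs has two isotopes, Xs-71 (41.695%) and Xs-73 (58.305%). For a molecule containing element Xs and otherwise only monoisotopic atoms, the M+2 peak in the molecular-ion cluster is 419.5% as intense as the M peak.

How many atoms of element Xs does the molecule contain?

3

For n independent Xs atoms, I(M+2)/I(M) = n · (abundance Xs-73) / (abundance Xs-71) = n · 0.58305/0.41695.
n = 4.195 × 0.41695/0.58305 = 3.00 ≈ 3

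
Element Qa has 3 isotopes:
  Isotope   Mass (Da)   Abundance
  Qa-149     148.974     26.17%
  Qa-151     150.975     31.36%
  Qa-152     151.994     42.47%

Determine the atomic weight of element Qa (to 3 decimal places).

The abundance-weighted mean is 0.2617 × 148.974 + 0.3136 × 150.975 + 0.4247 × 151.994
= 38.9865 + 47.3458 + 64.5519 = 150.8842 Da

150.884 Da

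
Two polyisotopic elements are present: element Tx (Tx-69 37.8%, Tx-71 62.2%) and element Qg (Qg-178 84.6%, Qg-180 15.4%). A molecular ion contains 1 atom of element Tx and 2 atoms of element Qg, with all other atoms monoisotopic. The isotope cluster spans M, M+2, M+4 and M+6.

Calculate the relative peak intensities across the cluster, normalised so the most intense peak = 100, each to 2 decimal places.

49.76 : 100.00 : 31.46 : 2.71

Element Tx pattern (n=1): 0.3780 : 0.6220
Element Qg pattern (n=2): 0.715716 : 0.260568 : 0.023716
Convolve the two distributions (both contribute in 2-u steps):
  M: 0.3780×0.715716 = 0.270541
  M+2: 0.3780×0.260568 + 0.6220×0.715716 = 0.543670
  M+4: 0.3780×0.023716 + 0.6220×0.260568 = 0.171038
  M+6: 0.6220×0.023716 = 0.014751
Scale to base peak (0.543670) = 100: 49.76 : 100.00 : 31.46 : 2.71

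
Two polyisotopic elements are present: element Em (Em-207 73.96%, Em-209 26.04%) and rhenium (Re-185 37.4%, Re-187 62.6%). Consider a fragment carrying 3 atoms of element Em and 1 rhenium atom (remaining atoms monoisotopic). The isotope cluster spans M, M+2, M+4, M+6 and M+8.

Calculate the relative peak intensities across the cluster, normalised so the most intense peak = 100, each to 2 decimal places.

Element Em pattern (n=3): 0.40456724 : 0.42732277 : 0.15045275 : 0.01765724
Rhenium pattern (n=1): 0.3740 : 0.6260
Convolve the two distributions (both contribute in 2-u steps):
  M: 0.40456724×0.3740 = 0.151308
  M+2: 0.40456724×0.6260 + 0.42732277×0.3740 = 0.413078
  M+4: 0.42732277×0.6260 + 0.15045275×0.3740 = 0.323773
  M+6: 0.15045275×0.6260 + 0.01765724×0.3740 = 0.100787
  M+8: 0.01765724×0.6260 = 0.011053
Scale to base peak (0.413078) = 100: 36.63 : 100.00 : 78.38 : 24.40 : 2.68

36.63 : 100.00 : 78.38 : 24.40 : 2.68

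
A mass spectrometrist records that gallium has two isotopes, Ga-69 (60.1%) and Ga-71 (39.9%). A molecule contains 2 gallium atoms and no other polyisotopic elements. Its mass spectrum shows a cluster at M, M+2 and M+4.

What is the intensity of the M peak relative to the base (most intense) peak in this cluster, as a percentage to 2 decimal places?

Term probabilities: M 0.3612, M+2 0.4796, M+4 0.1592. Base peak = M+2.
P(M+2) = C(2,1) × 0.601^1 × 0.399^1 = 2 × 0.6010 × 0.3990 = 0.479598 (base)
P(M) = C(2,0) × 0.601^2 × 0.399^0 = 1 × 0.361201 × 1.0000 = 0.361201
Relative intensity = 0.361201 / 0.479598 × 100 = 75.31

75.31%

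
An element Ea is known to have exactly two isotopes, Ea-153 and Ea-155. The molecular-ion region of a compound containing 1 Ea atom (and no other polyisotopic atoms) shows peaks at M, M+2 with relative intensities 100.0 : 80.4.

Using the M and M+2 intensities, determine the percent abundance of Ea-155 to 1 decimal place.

If p is the fraction of Ea that is Ea-153, then I(M+2)/I(M) = [C(1,1)·p^0·(1−p)] / p^1 = 1·(1−p)/p = 80.4/100.0 = 0.8040
(1−p)/p = 0.8040/1 = 0.8040  ⇒  p = 1/(1 + 0.8040) = 0.5543
Ea-153: 55.4%, Ea-155: 44.6%.

44.6%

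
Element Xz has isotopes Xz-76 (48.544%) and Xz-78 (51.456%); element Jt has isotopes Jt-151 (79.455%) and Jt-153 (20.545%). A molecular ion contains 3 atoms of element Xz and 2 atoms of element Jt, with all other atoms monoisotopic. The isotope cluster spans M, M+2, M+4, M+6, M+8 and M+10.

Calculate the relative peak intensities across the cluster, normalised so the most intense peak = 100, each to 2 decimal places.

19.68 : 72.75 : 100.00 : 61.92 : 16.55 : 1.57

Element Xz pattern (n=3): 0.1143949 : 0.36377127 : 0.38559275 : 0.13624108
Element Jt pattern (n=2): 0.6313097 : 0.3264806 : 0.0422097
Convolve the two distributions (both contribute in 2-u steps):
  M: 0.1143949×0.6313097 = 0.072219
  M+2: 0.1143949×0.3264806 + 0.36377127×0.6313097 = 0.267000
  M+4: 0.1143949×0.0422097 + 0.36377127×0.3264806 + 0.38559275×0.6313097 = 0.367021
  M+6: 0.36377127×0.0422097 + 0.38559275×0.3264806 + 0.13624108×0.6313097 = 0.227254
  M+8: 0.38559275×0.0422097 + 0.13624108×0.3264806 = 0.060756
  M+10: 0.13624108×0.0422097 = 0.005751
Scale to base peak (0.367021) = 100: 19.68 : 72.75 : 100.00 : 61.92 : 16.55 : 1.57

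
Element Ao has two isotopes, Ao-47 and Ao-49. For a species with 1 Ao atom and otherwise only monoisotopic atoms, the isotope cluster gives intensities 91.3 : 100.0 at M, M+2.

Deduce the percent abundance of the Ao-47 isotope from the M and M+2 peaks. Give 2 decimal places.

Write p for the Ao-47 fraction. I(M+2)/I(M) = [C(1,1)·p^0·(1−p)] / p^1 = 1·(1−p)/p = 100.0/91.3 = 1.0953
(1−p)/p = 1.0953/1 = 1.0953  ⇒  p = 1/(1 + 1.0953) = 0.4773
Ao-47: 47.73%, Ao-49: 52.27%.

47.73%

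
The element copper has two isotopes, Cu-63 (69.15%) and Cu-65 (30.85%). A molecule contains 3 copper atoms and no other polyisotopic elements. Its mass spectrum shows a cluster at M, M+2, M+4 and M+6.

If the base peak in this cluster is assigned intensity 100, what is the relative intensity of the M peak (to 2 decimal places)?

Term probabilities: M 0.3307, M+2 0.4425, M+4 0.1974, M+6 0.0294. Base peak = M+2.
P(M+2) = C(3,1) × 0.6915^2 × 0.3085^1 = 3 × 0.47817225 × 0.3085 = 0.442548 (base)
P(M) = C(3,0) × 0.6915^3 × 0.3085^0 = 1 × 0.33065611 × 1.0000 = 0.330656
Relative intensity = 0.330656 / 0.442548 × 100 = 74.72

74.72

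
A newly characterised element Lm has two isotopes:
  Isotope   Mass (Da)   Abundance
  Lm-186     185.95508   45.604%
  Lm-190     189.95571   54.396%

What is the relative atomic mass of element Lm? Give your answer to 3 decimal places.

Weight each isotope mass by its fractional abundance: 0.45604 × 185.95508 + 0.54396 × 189.95571
= 84.802955 + 103.328308 = 188.131263 Da

188.131 Da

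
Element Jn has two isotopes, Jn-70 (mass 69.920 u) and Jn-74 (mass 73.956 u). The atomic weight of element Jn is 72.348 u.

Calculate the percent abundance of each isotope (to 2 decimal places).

With x = fraction of Jn-70 (so Jn-74 is 1 − x):
69.920·x + 73.956·(1 − x) = 72.348
(69.920 − 73.956)·x = 72.348 − 73.956
x = -1.608 / -4.036 = 0.39841 → 39.84% Jn-70, 60.16% Jn-74.

Jn-70: 39.84%, Jn-74: 60.16%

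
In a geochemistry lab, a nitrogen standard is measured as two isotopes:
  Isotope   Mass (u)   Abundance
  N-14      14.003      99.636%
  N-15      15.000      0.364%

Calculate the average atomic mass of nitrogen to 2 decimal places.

14.01 u

Ar = Σ fᵢ·mᵢ = 0.99636 × 14.003 + 0.00364 × 15.000
= 13.9520 + 0.0546 = 14.0066 u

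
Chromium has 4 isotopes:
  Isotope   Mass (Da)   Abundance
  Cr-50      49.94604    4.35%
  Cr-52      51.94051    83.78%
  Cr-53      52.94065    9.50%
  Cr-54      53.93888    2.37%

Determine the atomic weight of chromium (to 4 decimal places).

The abundance-weighted mean is 0.0435 × 49.94604 + 0.8378 × 51.94051 + 0.0950 × 52.94065 + 0.0237 × 53.93888
= 2.172653 + 43.515759 + 5.029362 + 1.278351 = 51.996125 Da

51.9961 Da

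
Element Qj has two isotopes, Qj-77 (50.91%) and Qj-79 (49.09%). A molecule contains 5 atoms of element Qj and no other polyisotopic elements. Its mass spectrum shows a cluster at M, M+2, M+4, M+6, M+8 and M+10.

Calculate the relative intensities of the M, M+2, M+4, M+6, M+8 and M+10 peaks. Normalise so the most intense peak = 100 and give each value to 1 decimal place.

10.8 : 51.9 : 100.0 : 96.4 : 46.5 : 9.0

Each Qj atom is independently Qj-77 (p = 0.5091) or Qj-79 (q = 0.4909); the cluster is the binomial expansion (p + q)^5.
P(M) = 0.5091^5 = 0.034199
P(M+2) = 5 × 0.5091^4 × 0.4909^1 = 0.164883
P(M+4) = 10 × 0.5091^3 × 0.4909^2 = 0.317977
P(M+6) = 10 × 0.5091^2 × 0.4909^3 = 0.306609
P(M+8) = 5 × 0.5091^1 × 0.4909^4 = 0.147824
P(M+10) = 0.4909^5 = 0.028508
The M+4 peak is largest (0.317977); scaling to 100 gives 10.8 : 51.9 : 100.0 : 96.4 : 46.5 : 9.0.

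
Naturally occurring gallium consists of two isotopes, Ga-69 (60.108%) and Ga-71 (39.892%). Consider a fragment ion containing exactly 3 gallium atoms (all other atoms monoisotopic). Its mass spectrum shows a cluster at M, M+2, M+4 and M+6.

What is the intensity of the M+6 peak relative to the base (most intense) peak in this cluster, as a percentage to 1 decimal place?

Binomial terms of (0.60108 + 0.39892)^3: M 0.2172, M+2 0.4324, M+4 0.2870, M+6 0.0635 → M+2 is the base peak.
P(M+2) = C(3,1) × 0.60108^2 × 0.39892^1 = 3 × 0.36129717 × 0.39892 = 0.432386 (base)
P(M+6) = C(3,3) × 0.60108^0 × 0.39892^3 = 1 × 1.0000 × 0.063483 = 0.063483
Relative intensity = 0.063483 / 0.432386 × 100 = 14.7

14.7%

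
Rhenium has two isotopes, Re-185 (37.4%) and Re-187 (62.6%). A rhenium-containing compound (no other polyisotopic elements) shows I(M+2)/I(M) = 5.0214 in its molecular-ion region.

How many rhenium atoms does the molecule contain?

With n Re atoms, P(M+2)/P(M) = C(n,1)·p^(n−1)q / p^n = n·q/p = n · 0.626/0.374.
n = 5.0214 × 0.374/0.626 = 3.00 ≈ 3

3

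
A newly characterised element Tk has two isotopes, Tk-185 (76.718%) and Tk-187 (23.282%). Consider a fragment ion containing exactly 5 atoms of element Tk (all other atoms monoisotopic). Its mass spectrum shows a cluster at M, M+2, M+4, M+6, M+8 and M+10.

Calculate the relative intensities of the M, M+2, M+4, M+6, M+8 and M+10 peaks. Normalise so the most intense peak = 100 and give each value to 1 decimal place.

65.9 : 100.0 : 60.7 : 18.4 : 2.8 : 0.2

Each Tk atom is independently Tk-185 (p = 0.76718) or Tk-187 (q = 0.23282); the cluster is the binomial expansion (p + q)^5.
P(M) = 0.76718^5 = 0.265758
P(M+2) = 5 × 0.76718^4 × 0.23282^1 = 0.403255
P(M+4) = 10 × 0.76718^3 × 0.23282^2 = 0.244755
P(M+6) = 10 × 0.76718^2 × 0.23282^3 = 0.074277
P(M+8) = 5 × 0.76718^1 × 0.23282^4 = 0.011271
P(M+10) = 0.23282^5 = 0.000684
The M+2 peak is largest (0.403255); scaling to 100 gives 65.9 : 100.0 : 60.7 : 18.4 : 2.8 : 0.2.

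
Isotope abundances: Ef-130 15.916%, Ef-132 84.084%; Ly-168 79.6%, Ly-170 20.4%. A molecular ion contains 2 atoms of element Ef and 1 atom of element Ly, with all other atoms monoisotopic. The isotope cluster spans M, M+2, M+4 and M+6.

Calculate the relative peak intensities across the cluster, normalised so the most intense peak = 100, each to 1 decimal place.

Element Ef pattern (n=2): 0.02533191 : 0.26765619 : 0.70701191
Element Ly pattern (n=1): 0.7960 : 0.2040
Convolve the two distributions (both contribute in 2-u steps):
  M: 0.02533191×0.7960 = 0.020164
  M+2: 0.02533191×0.2040 + 0.26765619×0.7960 = 0.218222
  M+4: 0.26765619×0.2040 + 0.70701191×0.7960 = 0.617383
  M+6: 0.70701191×0.2040 = 0.144230
Scale to base peak (0.617383) = 100: 3.3 : 35.3 : 100.0 : 23.4

3.3 : 35.3 : 100.0 : 23.4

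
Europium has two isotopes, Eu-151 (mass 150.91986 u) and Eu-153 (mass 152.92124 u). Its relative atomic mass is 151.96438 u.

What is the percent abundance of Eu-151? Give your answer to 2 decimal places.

Let x be the fractional abundance of Eu-151; then Eu-153 has abundance 1 − x.
150.91986·x + 152.92124·(1 − x) = 151.96438
(150.91986 − 152.92124)·x = 151.96438 − 152.92124
x = -0.95686 / -2.00138 = 0.47810 → 47.81% Eu-151, 52.19% Eu-153.

47.81%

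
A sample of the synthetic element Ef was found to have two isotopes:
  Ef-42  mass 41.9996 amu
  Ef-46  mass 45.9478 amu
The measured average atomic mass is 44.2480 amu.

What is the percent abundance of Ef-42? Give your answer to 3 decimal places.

Let x be the fractional abundance of Ef-42; then Ef-46 has abundance 1 − x.
41.9996·x + 45.9478·(1 − x) = 44.2480
(41.9996 − 45.9478)·x = 44.2480 − 45.9478
x = -1.6998 / -3.9482 = 0.43053 → 43.053% Ef-42, 56.947% Ef-46.

43.053%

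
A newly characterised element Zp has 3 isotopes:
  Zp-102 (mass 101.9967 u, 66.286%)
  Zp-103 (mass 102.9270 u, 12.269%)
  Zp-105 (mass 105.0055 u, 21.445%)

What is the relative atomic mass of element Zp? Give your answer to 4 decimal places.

102.7561 u

The abundance-weighted mean is 0.66286 × 101.9967 + 0.12269 × 102.9270 + 0.21445 × 105.0055
= 67.60953 + 12.62811 + 22.51843 = 102.75607 u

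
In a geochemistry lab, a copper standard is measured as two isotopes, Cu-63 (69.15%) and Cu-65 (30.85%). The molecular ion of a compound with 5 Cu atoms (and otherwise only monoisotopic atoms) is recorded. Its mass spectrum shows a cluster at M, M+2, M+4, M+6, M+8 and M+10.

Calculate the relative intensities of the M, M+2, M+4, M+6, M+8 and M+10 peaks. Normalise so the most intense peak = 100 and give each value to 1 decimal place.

Expanding (0.6915 + 0.3085)^5:
P(M) = 0.6915^5 = 0.158111
P(M+2) = 5 × 0.6915^4 × 0.3085^1 = 0.352691
P(M+4) = 10 × 0.6915^3 × 0.3085^2 = 0.314693
P(M+6) = 10 × 0.6915^2 × 0.3085^3 = 0.140394
P(M+8) = 5 × 0.6915^1 × 0.3085^4 = 0.031317
P(M+10) = 0.3085^5 = 0.002794
The M+2 peak is largest (0.352691); scaling to 100 gives 44.8 : 100.0 : 89.2 : 39.8 : 8.9 : 0.8.

44.8 : 100.0 : 89.2 : 39.8 : 8.9 : 0.8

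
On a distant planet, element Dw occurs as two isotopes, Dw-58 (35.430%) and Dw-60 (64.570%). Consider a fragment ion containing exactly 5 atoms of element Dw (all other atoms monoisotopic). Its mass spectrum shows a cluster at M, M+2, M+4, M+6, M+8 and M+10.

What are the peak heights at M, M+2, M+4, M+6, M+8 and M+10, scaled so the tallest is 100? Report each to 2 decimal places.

Each Dw atom is independently Dw-58 (p = 0.35430) or Dw-60 (q = 0.64570); the cluster is the binomial expansion (p + q)^5.
P(M) = 0.35430^5 = 0.005583
P(M+2) = 5 × 0.35430^4 × 0.64570^1 = 0.050873
P(M+4) = 10 × 0.35430^3 × 0.64570^2 = 0.185428
P(M+6) = 10 × 0.35430^2 × 0.64570^3 = 0.337936
P(M+8) = 5 × 0.35430^1 × 0.64570^4 = 0.307939
P(M+10) = 0.64570^5 = 0.112242
The M+6 peak is largest (0.337936); scaling to 100 gives 1.65 : 15.05 : 54.87 : 100.00 : 91.12 : 33.21.

1.65 : 15.05 : 54.87 : 100.00 : 91.12 : 33.21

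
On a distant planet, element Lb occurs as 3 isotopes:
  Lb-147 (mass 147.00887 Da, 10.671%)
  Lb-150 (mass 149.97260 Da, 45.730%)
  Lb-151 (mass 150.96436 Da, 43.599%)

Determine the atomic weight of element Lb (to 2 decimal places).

150.09 Da

The abundance-weighted mean is 0.10671 × 147.00887 + 0.45730 × 149.97260 + 0.43599 × 150.96436
= 15.687317 + 68.582470 + 65.818951 = 150.088738 Da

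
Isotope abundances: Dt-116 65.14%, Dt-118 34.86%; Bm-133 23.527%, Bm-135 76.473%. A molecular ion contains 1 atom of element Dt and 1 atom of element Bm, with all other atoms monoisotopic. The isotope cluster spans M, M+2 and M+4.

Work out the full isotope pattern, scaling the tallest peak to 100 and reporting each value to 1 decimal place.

26.4 : 100.0 : 46.0

Element Dt pattern (n=1): 0.6514 : 0.3486
Element Bm pattern (n=1): 0.23527 : 0.76473
Convolve the two distributions (both contribute in 2-u steps):
  M: 0.6514×0.23527 = 0.153255
  M+2: 0.6514×0.76473 + 0.3486×0.23527 = 0.580160
  M+4: 0.3486×0.76473 = 0.266585
Scale to base peak (0.580160) = 100: 26.4 : 100.0 : 46.0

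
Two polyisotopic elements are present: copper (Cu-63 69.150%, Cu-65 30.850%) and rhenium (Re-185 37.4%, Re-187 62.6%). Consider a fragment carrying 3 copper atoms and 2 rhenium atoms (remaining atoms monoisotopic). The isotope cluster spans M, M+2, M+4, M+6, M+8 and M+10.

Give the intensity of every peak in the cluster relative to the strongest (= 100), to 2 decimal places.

12.69 : 59.47 : 100.00 : 74.09 : 25.00 : 3.16

Copper pattern (n=3): 0.33065611 : 0.44254842 : 0.19743483 : 0.02936064
Rhenium pattern (n=2): 0.139876 : 0.468248 : 0.391876
Convolve the two distributions (both contribute in 2-u steps):
  M: 0.33065611×0.139876 = 0.046251
  M+2: 0.33065611×0.468248 + 0.44254842×0.139876 = 0.216731
  M+4: 0.33065611×0.391876 + 0.44254842×0.468248 + 0.19743483×0.139876 = 0.364415
  M+6: 0.44254842×0.391876 + 0.19743483×0.468248 + 0.02936064×0.139876 = 0.269979
  M+8: 0.19743483×0.391876 + 0.02936064×0.468248 = 0.091118
  M+10: 0.02936064×0.391876 = 0.011506
Scale to base peak (0.364415) = 100: 12.69 : 59.47 : 100.00 : 74.09 : 25.00 : 3.16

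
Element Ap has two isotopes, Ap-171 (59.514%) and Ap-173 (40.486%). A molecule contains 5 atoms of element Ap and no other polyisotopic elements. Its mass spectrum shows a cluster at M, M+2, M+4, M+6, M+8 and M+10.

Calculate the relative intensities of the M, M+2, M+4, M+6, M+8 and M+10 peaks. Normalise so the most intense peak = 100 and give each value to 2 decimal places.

The 5 Ap atoms are independent, so intensities follow the terms of (0.59514 + 0.40486)^5.
P(M) = 0.59514^5 = 0.074661
P(M+2) = 5 × 0.59514^4 × 0.40486^1 = 0.253952
P(M+4) = 10 × 0.59514^3 × 0.40486^2 = 0.345515
P(M+6) = 10 × 0.59514^2 × 0.40486^3 = 0.235046
P(M+8) = 5 × 0.59514^1 × 0.40486^4 = 0.079948
P(M+10) = 0.40486^5 = 0.010877
The M+4 peak is largest (0.345515); scaling to 100 gives 21.61 : 73.50 : 100.00 : 68.03 : 23.14 : 3.15.

21.61 : 73.50 : 100.00 : 68.03 : 23.14 : 3.15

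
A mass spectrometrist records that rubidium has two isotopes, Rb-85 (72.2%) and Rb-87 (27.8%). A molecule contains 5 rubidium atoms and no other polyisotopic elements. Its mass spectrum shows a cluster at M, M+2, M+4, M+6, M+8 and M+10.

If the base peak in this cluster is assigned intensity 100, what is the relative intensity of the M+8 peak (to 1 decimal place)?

Term probabilities: M 0.1962, M+2 0.3777, M+4 0.2909, M+6 0.1120, M+8 0.0216, M+10 0.0017. Base peak = M+2.
P(M+2) = C(5,1) × 0.722^4 × 0.278^1 = 5 × 0.27173701 × 0.2780 = 0.377714 (base)
P(M+8) = C(5,4) × 0.722^1 × 0.278^4 = 5 × 0.7220 × 0.00597282 = 0.021562
Relative intensity = 0.021562 / 0.377714 × 100 = 5.7

5.7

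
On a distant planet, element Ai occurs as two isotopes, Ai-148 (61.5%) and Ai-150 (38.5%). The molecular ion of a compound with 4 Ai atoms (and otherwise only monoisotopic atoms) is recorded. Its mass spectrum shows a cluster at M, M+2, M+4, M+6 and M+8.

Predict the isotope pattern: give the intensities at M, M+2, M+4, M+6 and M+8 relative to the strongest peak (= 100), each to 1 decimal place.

39.9 : 100.0 : 93.9 : 39.2 : 6.1

Expanding (0.615 + 0.385)^4:
P(M) = 0.615^4 = 0.143054
P(M+2) = 4 × 0.615^3 × 0.385^1 = 0.358217
P(M+4) = 6 × 0.615^2 × 0.385^2 = 0.336374
P(M+6) = 4 × 0.615^1 × 0.385^3 = 0.140384
P(M+8) = 0.385^4 = 0.021971
The M+2 peak is largest (0.358217); scaling to 100 gives 39.9 : 100.0 : 93.9 : 39.2 : 6.1.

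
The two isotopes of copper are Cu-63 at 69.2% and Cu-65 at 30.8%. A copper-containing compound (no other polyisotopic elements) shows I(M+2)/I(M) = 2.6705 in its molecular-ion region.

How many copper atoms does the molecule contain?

For n independent Cu atoms, I(M+2)/I(M) = n · (abundance Cu-65) / (abundance Cu-63) = n · 0.308/0.692.
n = 2.6705 × 0.692/0.308 = 6.00 ≈ 6

6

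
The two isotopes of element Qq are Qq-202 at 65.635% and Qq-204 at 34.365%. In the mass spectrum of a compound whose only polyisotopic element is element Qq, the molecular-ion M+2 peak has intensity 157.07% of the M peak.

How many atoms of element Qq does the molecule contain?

With n Qq atoms, P(M+2)/P(M) = C(n,1)·p^(n−1)q / p^n = n·q/p = n · 0.34365/0.65635.
n = 1.5707 × 0.65635/0.34365 = 3.00 ≈ 3

3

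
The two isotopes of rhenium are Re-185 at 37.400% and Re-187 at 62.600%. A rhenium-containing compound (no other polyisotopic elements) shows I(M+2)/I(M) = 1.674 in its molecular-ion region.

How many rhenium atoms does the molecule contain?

1

For n independent Re atoms, I(M+2)/I(M) = n · (abundance Re-187) / (abundance Re-185) = n · 0.62600/0.37400.
n = 1.674 × 0.37400/0.62600 = 1.00 ≈ 1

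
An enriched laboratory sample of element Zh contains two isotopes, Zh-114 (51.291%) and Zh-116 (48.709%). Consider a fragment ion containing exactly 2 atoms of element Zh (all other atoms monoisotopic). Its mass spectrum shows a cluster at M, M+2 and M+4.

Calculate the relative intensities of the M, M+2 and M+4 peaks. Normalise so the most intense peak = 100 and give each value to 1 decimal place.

The 2 Zh atoms are independent, so intensities follow the terms of (0.51291 + 0.48709)^2.
P(M) = 0.51291^2 = 0.263077
P(M+2) = 2 × 0.51291^1 × 0.48709^1 = 0.499667
P(M+4) = 0.48709^2 = 0.237257
The M+2 peak is largest (0.499667); scaling to 100 gives 52.7 : 100.0 : 47.5.

52.7 : 100.0 : 47.5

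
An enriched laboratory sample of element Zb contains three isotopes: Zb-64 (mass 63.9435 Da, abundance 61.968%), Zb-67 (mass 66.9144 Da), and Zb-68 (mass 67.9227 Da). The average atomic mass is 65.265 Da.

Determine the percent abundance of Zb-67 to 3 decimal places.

Let x and y be the fractions of Zb-67 and Zb-68. Then x + y = 1 − 0.61968 = 0.38032 and 66.9144x + 67.9227y = 65.265 − 0.61968×63.9435 = 25.64049192.
Substituting: 66.9144x + 67.9227(0.38032 − x) = 25.64049192
(66.9144 − 67.9227)x = -0.191869344  ⇒  x = 0.19029, y = 0.19003
Zb-67: 19.029%, Zb-68: 19.003%.

19.029%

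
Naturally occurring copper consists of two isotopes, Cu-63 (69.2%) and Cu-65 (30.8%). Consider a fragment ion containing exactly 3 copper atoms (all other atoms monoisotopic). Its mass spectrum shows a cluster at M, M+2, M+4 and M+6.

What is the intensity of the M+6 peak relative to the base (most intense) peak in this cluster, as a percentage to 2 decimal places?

(0.692 + 0.308)^3 gives M 0.3314, M+2 0.4425, M+4 0.1969, M+6 0.0292; the largest is M+2.
P(M+2) = C(3,1) × 0.692^2 × 0.308^1 = 3 × 0.478864 × 0.3080 = 0.442470 (base)
P(M+6) = C(3,3) × 0.692^0 × 0.308^3 = 1 × 1.0000 × 0.02921811 = 0.029218
Relative intensity = 0.029218 / 0.442470 × 100 = 6.60

6.60%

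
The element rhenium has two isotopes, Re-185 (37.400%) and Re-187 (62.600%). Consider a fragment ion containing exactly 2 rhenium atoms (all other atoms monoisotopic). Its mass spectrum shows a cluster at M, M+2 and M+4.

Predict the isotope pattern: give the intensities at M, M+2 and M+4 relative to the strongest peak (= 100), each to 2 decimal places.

The 2 Re atoms are independent, so intensities follow the terms of (0.37400 + 0.62600)^2.
P(M) = 0.37400^2 = 0.139876
P(M+2) = 2 × 0.37400^1 × 0.62600^1 = 0.468248
P(M+4) = 0.62600^2 = 0.391876
The M+2 peak is largest (0.468248); scaling to 100 gives 29.87 : 100.00 : 83.69.

29.87 : 100.00 : 83.69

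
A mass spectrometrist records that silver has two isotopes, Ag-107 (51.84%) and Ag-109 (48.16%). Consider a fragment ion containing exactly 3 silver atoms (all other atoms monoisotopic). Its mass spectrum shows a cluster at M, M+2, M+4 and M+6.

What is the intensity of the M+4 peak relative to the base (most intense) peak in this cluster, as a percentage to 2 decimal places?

92.90%

(0.5184 + 0.4816)^3 gives M 0.1393, M+2 0.3883, M+4 0.3607, M+6 0.1117; the largest is M+2.
P(M+2) = C(3,1) × 0.5184^2 × 0.4816^1 = 3 × 0.26873856 × 0.4816 = 0.388273 (base)
P(M+4) = C(3,2) × 0.5184^1 × 0.4816^2 = 3 × 0.5184 × 0.23193856 = 0.360711
Relative intensity = 0.360711 / 0.388273 × 100 = 92.90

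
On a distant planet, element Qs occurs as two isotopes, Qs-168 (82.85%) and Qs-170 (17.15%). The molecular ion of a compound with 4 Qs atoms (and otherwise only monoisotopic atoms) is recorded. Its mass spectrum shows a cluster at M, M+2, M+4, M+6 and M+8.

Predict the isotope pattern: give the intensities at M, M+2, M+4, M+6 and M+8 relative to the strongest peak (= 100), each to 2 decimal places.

100.00 : 82.80 : 25.71 : 3.55 : 0.18

The 4 Qs atoms are independent, so intensities follow the terms of (0.8285 + 0.1715)^4.
P(M) = 0.8285^4 = 0.471162
P(M+2) = 4 × 0.8285^3 × 0.1715^1 = 0.390123
P(M+4) = 6 × 0.8285^2 × 0.1715^2 = 0.121134
P(M+6) = 4 × 0.8285^1 × 0.1715^3 = 0.016716
P(M+8) = 0.1715^4 = 0.000865
The M peak is largest (0.471162); scaling to 100 gives 100.00 : 82.80 : 25.71 : 3.55 : 0.18.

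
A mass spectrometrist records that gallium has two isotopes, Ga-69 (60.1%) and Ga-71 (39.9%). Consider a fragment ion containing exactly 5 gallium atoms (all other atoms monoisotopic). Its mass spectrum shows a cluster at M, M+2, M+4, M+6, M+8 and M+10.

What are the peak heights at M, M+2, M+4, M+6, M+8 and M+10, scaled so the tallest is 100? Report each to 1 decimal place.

22.7 : 75.3 : 100.0 : 66.4 : 22.0 : 2.9

Each Ga atom is independently Ga-69 (p = 0.601) or Ga-71 (q = 0.399); the cluster is the binomial expansion (p + q)^5.
P(M) = 0.601^5 = 0.078410
P(M+2) = 5 × 0.601^4 × 0.399^1 = 0.260280
P(M+4) = 10 × 0.601^3 × 0.399^2 = 0.345596
P(M+6) = 10 × 0.601^2 × 0.399^3 = 0.229439
P(M+8) = 5 × 0.601^1 × 0.399^4 = 0.076162
P(M+10) = 0.399^5 = 0.010113
The M+4 peak is largest (0.345596); scaling to 100 gives 22.7 : 75.3 : 100.0 : 66.4 : 22.0 : 2.9.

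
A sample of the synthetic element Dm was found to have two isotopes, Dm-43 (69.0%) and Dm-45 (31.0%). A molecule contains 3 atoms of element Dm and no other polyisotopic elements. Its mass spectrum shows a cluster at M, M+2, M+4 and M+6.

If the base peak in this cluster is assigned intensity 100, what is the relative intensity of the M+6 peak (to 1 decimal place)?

6.7

(0.690 + 0.310)^3 gives M 0.3285, M+2 0.4428, M+4 0.1989, M+6 0.0298; the largest is M+2.
P(M+2) = C(3,1) × 0.690^2 × 0.310^1 = 3 × 0.4761 × 0.3100 = 0.442773 (base)
P(M+6) = C(3,3) × 0.690^0 × 0.310^3 = 1 × 1.0000 × 0.029791 = 0.029791
Relative intensity = 0.029791 / 0.442773 × 100 = 6.7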